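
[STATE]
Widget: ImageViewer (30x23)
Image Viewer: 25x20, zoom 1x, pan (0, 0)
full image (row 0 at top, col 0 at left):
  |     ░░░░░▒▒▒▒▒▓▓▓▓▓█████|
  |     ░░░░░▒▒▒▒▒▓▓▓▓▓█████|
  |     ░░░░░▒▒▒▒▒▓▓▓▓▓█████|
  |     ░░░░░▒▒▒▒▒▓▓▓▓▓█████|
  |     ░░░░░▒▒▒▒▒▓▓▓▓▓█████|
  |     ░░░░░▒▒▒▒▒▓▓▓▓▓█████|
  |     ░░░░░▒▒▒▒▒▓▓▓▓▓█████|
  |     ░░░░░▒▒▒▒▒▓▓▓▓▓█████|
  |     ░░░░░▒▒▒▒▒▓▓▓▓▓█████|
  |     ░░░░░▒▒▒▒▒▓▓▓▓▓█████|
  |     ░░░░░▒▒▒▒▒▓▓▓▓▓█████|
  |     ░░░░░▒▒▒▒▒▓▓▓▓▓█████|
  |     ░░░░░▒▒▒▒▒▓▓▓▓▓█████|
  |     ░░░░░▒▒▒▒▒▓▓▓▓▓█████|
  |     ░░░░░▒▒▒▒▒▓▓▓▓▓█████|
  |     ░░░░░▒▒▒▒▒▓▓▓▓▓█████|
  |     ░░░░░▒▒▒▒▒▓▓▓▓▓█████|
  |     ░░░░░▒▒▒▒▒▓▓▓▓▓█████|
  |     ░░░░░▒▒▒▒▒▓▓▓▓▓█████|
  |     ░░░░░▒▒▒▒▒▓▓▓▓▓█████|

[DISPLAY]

     ░░░░░▒▒▒▒▒▓▓▓▓▓█████     
     ░░░░░▒▒▒▒▒▓▓▓▓▓█████     
     ░░░░░▒▒▒▒▒▓▓▓▓▓█████     
     ░░░░░▒▒▒▒▒▓▓▓▓▓█████     
     ░░░░░▒▒▒▒▒▓▓▓▓▓█████     
     ░░░░░▒▒▒▒▒▓▓▓▓▓█████     
     ░░░░░▒▒▒▒▒▓▓▓▓▓█████     
     ░░░░░▒▒▒▒▒▓▓▓▓▓█████     
     ░░░░░▒▒▒▒▒▓▓▓▓▓█████     
     ░░░░░▒▒▒▒▒▓▓▓▓▓█████     
     ░░░░░▒▒▒▒▒▓▓▓▓▓█████     
     ░░░░░▒▒▒▒▒▓▓▓▓▓█████     
     ░░░░░▒▒▒▒▒▓▓▓▓▓█████     
     ░░░░░▒▒▒▒▒▓▓▓▓▓█████     
     ░░░░░▒▒▒▒▒▓▓▓▓▓█████     
     ░░░░░▒▒▒▒▒▓▓▓▓▓█████     
     ░░░░░▒▒▒▒▒▓▓▓▓▓█████     
     ░░░░░▒▒▒▒▒▓▓▓▓▓█████     
     ░░░░░▒▒▒▒▒▓▓▓▓▓█████     
     ░░░░░▒▒▒▒▒▓▓▓▓▓█████     
                              
                              
                              


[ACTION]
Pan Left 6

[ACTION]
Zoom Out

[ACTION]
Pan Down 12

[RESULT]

     ░░░░░▒▒▒▒▒▓▓▓▓▓█████     
     ░░░░░▒▒▒▒▒▓▓▓▓▓█████     
     ░░░░░▒▒▒▒▒▓▓▓▓▓█████     
     ░░░░░▒▒▒▒▒▓▓▓▓▓█████     
     ░░░░░▒▒▒▒▒▓▓▓▓▓█████     
     ░░░░░▒▒▒▒▒▓▓▓▓▓█████     
     ░░░░░▒▒▒▒▒▓▓▓▓▓█████     
     ░░░░░▒▒▒▒▒▓▓▓▓▓█████     
                              
                              
                              
                              
                              
                              
                              
                              
                              
                              
                              
                              
                              
                              
                              


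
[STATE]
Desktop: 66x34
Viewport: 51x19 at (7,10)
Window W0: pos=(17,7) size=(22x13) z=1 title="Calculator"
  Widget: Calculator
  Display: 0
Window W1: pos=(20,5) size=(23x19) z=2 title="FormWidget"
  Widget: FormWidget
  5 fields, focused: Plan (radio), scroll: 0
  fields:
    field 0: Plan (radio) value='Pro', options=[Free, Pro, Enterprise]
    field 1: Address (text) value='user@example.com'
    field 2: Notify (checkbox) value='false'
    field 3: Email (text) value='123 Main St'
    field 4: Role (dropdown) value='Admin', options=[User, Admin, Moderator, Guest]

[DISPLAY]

          ┃  ┃  Notify:     [ ]    ┃               
          ┃┌─┃  Email:      [123 M]┃               
          ┃│ ┃  Role:       [Admi▼]┃               
          ┃├─┃                     ┃               
          ┃│ ┃                     ┃               
          ┃├─┃                     ┃               
          ┃│ ┃                     ┃               
          ┃├─┃                     ┃               
          ┃│ ┃                     ┃               
          ┗━━┃                     ┃               
             ┃                     ┃               
             ┃                     ┃               
             ┃                     ┃               
             ┗━━━━━━━━━━━━━━━━━━━━━┛               
                                                   
                                                   
                                                   
                                                   
                                                   


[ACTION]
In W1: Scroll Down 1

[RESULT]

          ┃  ┃  Email:      [123 M]┃               
          ┃┌─┃  Role:       [Admi▼]┃               
          ┃│ ┃                     ┃               
          ┃├─┃                     ┃               
          ┃│ ┃                     ┃               
          ┃├─┃                     ┃               
          ┃│ ┃                     ┃               
          ┃├─┃                     ┃               
          ┃│ ┃                     ┃               
          ┗━━┃                     ┃               
             ┃                     ┃               
             ┃                     ┃               
             ┃                     ┃               
             ┗━━━━━━━━━━━━━━━━━━━━━┛               
                                                   
                                                   
                                                   
                                                   
                                                   


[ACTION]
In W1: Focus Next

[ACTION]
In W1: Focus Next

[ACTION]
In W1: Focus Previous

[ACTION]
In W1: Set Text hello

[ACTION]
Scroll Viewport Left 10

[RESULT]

                 ┃  ┃  Email:      [123 M]┃        
                 ┃┌─┃  Role:       [Admi▼]┃        
                 ┃│ ┃                     ┃        
                 ┃├─┃                     ┃        
                 ┃│ ┃                     ┃        
                 ┃├─┃                     ┃        
                 ┃│ ┃                     ┃        
                 ┃├─┃                     ┃        
                 ┃│ ┃                     ┃        
                 ┗━━┃                     ┃        
                    ┃                     ┃        
                    ┃                     ┃        
                    ┃                     ┃        
                    ┗━━━━━━━━━━━━━━━━━━━━━┛        
                                                   
                                                   
                                                   
                                                   
                                                   


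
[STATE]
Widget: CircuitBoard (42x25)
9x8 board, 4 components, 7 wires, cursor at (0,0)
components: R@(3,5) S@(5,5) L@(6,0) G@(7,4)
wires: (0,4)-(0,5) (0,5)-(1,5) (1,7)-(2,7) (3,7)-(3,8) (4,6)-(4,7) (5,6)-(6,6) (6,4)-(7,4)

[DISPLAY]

   0 1 2 3 4 5 6 7 8                      
0  [.]              · ─ ·                 
                        │                 
1                       ·       ·         
                                │         
2                               ·         
                                          
3                       R       · ─ ·     
                                          
4                           · ─ ·         
                                          
5                       S   ·             
                            │             
6   L               ·       ·             
                    │                     
7                   G                     
Cursor: (0,0)                             
                                          
                                          
                                          
                                          
                                          
                                          
                                          
                                          


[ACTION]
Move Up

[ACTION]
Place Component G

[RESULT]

   0 1 2 3 4 5 6 7 8                      
0  [G]              · ─ ·                 
                        │                 
1                       ·       ·         
                                │         
2                               ·         
                                          
3                       R       · ─ ·     
                                          
4                           · ─ ·         
                                          
5                       S   ·             
                            │             
6   L               ·       ·             
                    │                     
7                   G                     
Cursor: (0,0)                             
                                          
                                          
                                          
                                          
                                          
                                          
                                          
                                          


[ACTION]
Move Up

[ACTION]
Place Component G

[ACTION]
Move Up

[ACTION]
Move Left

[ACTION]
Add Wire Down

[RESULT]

   0 1 2 3 4 5 6 7 8                      
0  [G]              · ─ ·                 
    │                   │                 
1   ·                   ·       ·         
                                │         
2                               ·         
                                          
3                       R       · ─ ·     
                                          
4                           · ─ ·         
                                          
5                       S   ·             
                            │             
6   L               ·       ·             
                    │                     
7                   G                     
Cursor: (0,0)                             
                                          
                                          
                                          
                                          
                                          
                                          
                                          
                                          


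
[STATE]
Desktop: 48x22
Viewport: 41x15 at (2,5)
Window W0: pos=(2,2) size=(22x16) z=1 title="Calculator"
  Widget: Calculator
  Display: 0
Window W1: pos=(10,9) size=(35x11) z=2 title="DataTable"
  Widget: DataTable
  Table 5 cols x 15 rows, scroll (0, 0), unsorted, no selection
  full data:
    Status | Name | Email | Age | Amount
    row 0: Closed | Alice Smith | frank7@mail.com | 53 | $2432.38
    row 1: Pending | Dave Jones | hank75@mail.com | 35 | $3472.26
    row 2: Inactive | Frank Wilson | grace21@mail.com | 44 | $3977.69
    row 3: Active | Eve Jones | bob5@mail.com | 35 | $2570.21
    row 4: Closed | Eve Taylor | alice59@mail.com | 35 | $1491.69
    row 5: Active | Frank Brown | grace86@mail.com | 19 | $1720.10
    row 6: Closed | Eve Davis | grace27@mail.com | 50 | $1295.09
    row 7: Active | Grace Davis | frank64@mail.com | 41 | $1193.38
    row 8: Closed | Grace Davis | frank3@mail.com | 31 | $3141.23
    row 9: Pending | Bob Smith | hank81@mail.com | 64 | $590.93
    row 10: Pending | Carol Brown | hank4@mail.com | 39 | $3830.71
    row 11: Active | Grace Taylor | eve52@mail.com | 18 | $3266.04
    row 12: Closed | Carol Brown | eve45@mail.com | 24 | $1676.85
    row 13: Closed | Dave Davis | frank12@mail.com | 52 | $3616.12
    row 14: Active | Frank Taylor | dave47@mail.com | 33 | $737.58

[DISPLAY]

┃                   0┃                   
┃┌───┬───┬───┬───┐   ┃                   
┃│ 7 │ 8 │ 9 │ ÷ │   ┃                   
┃├───┼───┼───┼───┤   ┃                   
┃│ 4 │ 5┏━━━━━━━━━━━━━━━━━━━━━━━━━━━━━━━━
┃├───┼──┃ DataTable                      
┃│ 1 │ 2┠────────────────────────────────
┃├───┼──┃Status  │Name        │Email     
┃│ 0 │ .┃────────┼────────────┼──────────
┃├───┼──┃Closed  │Alice Smith │frank7@mai
┃│ C │ M┃Pending │Dave Jones  │hank75@mai
┃└───┴──┃Inactive│Frank Wilson│grace21@ma
┗━━━━━━━┃Active  │Eve Jones   │bob5@mail.
        ┃Closed  │Eve Taylor  │alice59@ma
        ┗━━━━━━━━━━━━━━━━━━━━━━━━━━━━━━━━


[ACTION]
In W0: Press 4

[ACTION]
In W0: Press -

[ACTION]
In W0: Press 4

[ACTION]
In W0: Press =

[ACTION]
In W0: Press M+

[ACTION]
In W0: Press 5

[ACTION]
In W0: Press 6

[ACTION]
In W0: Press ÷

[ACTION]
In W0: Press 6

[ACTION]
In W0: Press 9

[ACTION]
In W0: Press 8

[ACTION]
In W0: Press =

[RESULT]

┃       0.08022922636┃                   
┃┌───┬───┬───┬───┐   ┃                   
┃│ 7 │ 8 │ 9 │ ÷ │   ┃                   
┃├───┼───┼───┼───┤   ┃                   
┃│ 4 │ 5┏━━━━━━━━━━━━━━━━━━━━━━━━━━━━━━━━
┃├───┼──┃ DataTable                      
┃│ 1 │ 2┠────────────────────────────────
┃├───┼──┃Status  │Name        │Email     
┃│ 0 │ .┃────────┼────────────┼──────────
┃├───┼──┃Closed  │Alice Smith │frank7@mai
┃│ C │ M┃Pending │Dave Jones  │hank75@mai
┃└───┴──┃Inactive│Frank Wilson│grace21@ma
┗━━━━━━━┃Active  │Eve Jones   │bob5@mail.
        ┃Closed  │Eve Taylor  │alice59@ma
        ┗━━━━━━━━━━━━━━━━━━━━━━━━━━━━━━━━


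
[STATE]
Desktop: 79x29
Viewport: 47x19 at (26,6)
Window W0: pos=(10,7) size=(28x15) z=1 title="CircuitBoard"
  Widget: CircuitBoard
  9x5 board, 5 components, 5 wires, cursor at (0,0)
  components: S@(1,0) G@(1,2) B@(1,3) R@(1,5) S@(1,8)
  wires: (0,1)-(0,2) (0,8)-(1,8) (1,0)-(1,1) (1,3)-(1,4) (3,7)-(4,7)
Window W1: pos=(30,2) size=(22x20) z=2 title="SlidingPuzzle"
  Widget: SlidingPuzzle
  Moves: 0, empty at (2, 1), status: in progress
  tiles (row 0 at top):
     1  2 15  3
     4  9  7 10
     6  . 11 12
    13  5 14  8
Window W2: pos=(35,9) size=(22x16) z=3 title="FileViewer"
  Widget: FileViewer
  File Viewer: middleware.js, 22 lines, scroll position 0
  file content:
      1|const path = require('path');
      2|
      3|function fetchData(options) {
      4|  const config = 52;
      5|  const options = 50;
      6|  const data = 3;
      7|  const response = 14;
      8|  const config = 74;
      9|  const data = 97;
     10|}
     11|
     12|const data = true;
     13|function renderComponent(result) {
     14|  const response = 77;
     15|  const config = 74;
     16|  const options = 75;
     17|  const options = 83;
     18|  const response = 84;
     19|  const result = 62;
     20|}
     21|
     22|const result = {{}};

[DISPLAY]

    ┃│  1 │  2 │ 15 │  3 ┃                     
━━━━┃├────┼────┼────┼────┃                     
    ┃│  4 │  9 │  7 │ 10 ┃                     
────┃├───┏━━━━━━━━━━━━━━━━━━━━┓                
6 7 ┃│  6┃ FileViewer         ┃                
    ┃├───┠────────────────────┨                
    ┃│ 13┃const path = requir▲┃                
 B ─┃└───┃                   █┃                
    ┃Move┃function fetchData(░┃                
    ┃    ┃  const config = 52░┃                
    ┃    ┃  const options = 5░┃                
    ┃    ┃  const data = 3;  ░┃                
    ┃    ┃  const response = ░┃                
    ┃    ┃  const config = 74░┃                
    ┃    ┃  const data = 97; ░┃                
━━━━┗━━━━┃}                  ░┃                
         ┃                   ░┃                
         ┃const data = true; ▼┃                
         ┗━━━━━━━━━━━━━━━━━━━━┛                


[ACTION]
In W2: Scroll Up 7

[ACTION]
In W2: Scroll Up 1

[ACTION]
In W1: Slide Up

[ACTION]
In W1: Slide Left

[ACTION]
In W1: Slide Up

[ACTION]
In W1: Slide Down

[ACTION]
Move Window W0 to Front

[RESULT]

    ┃│  1 │  2 │ 15 │  3 ┃                     
━━━━━━━━━━━┓───┼────┼────┃                     
           ┃ 9 │  7 │ 10 ┃                     
───────────┨━━━━━━━━━━━━━━━━━━┓                
6 7 8      ┃ileViewer         ┃                
           ┃──────────────────┨                
           ┃nst path = requir▲┃                
 B ─ ·   R ┃                 █┃                
           ┃nction fetchData(░┃                
           ┃const config = 52░┃                
           ┃const options = 5░┃                
           ┃const data = 3;  ░┃                
           ┃const response = ░┃                
           ┃const config = 74░┃                
           ┃const data = 97; ░┃                
━━━━━━━━━━━┛                 ░┃                
         ┃                   ░┃                
         ┃const data = true; ▼┃                
         ┗━━━━━━━━━━━━━━━━━━━━┛                


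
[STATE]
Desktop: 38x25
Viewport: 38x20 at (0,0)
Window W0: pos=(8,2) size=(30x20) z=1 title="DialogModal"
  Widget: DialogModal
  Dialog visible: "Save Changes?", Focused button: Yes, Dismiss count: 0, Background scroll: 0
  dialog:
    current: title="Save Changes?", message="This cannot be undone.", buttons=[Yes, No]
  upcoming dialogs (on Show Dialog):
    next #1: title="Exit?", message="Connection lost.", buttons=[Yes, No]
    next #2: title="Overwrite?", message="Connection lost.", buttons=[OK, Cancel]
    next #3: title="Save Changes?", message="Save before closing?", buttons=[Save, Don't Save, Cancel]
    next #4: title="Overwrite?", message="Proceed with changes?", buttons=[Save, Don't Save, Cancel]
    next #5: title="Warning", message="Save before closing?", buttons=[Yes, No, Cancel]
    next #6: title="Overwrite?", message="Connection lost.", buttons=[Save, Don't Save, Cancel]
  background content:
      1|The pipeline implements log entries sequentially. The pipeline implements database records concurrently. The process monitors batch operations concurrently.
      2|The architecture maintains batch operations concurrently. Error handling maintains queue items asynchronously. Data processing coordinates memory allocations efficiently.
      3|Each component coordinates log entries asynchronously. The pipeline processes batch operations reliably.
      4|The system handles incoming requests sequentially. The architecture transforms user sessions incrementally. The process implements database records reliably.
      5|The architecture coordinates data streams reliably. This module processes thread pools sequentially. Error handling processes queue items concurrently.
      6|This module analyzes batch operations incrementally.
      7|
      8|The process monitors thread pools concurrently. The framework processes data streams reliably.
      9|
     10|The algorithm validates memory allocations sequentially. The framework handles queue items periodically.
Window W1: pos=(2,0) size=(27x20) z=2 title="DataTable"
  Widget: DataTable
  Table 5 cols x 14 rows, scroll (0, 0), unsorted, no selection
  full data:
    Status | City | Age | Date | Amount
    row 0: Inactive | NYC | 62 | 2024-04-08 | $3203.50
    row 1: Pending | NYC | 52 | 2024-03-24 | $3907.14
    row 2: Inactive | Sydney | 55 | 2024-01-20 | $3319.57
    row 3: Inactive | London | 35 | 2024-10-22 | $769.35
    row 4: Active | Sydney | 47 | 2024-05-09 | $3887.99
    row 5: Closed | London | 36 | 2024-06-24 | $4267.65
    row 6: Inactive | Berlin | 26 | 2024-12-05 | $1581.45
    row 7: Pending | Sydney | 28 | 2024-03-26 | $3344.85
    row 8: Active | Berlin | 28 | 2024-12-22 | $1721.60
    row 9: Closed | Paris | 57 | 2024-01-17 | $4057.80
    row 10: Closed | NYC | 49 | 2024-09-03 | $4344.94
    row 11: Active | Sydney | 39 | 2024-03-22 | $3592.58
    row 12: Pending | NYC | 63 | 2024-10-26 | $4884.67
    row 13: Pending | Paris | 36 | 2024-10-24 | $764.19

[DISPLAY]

  ┏━━━━━━━━━━━━━━━━━━━━━━━━━┓         
  ┃ DataTable               ┃         
  ┠─────────────────────────┨━━━━━━━━┓
  ┃Status  │City  │Age│Date ┃        ┃
  ┃────────┼──────┼───┼─────┃────────┨
  ┃Inactive│NYC   │62 │2024-┃nts log ┃
  ┃Pending │NYC   │52 │2024-┃ntains b┃
  ┃Inactive│Sydney│55 │2024-┃inates l┃
  ┃Inactive│London│35 │2024-┃ncoming ┃
  ┃Active  │Sydney│47 │2024-┃rdinates┃
  ┃Closed  │London│36 │2024-┃─────┐ o┃
  ┃Inactive│Berlin│26 │2024-┃     │  ┃
  ┃Pending │Sydney│28 │2024-┃done.│d ┃
  ┃Active  │Berlin│28 │2024-┃     │  ┃
  ┃Closed  │Paris │57 │2024-┃─────┘mo┃
  ┃Closed  │NYC   │49 │2024-┃        ┃
  ┃Active  │Sydney│39 │2024-┃        ┃
  ┃Pending │NYC   │63 │2024-┃        ┃
  ┃Pending │Paris │36 │2024-┃        ┃
  ┗━━━━━━━━━━━━━━━━━━━━━━━━━┛        ┃


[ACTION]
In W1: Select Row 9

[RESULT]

  ┏━━━━━━━━━━━━━━━━━━━━━━━━━┓         
  ┃ DataTable               ┃         
  ┠─────────────────────────┨━━━━━━━━┓
  ┃Status  │City  │Age│Date ┃        ┃
  ┃────────┼──────┼───┼─────┃────────┨
  ┃Inactive│NYC   │62 │2024-┃nts log ┃
  ┃Pending │NYC   │52 │2024-┃ntains b┃
  ┃Inactive│Sydney│55 │2024-┃inates l┃
  ┃Inactive│London│35 │2024-┃ncoming ┃
  ┃Active  │Sydney│47 │2024-┃rdinates┃
  ┃Closed  │London│36 │2024-┃─────┐ o┃
  ┃Inactive│Berlin│26 │2024-┃     │  ┃
  ┃Pending │Sydney│28 │2024-┃done.│d ┃
  ┃Active  │Berlin│28 │2024-┃     │  ┃
  ┃>losed  │Paris │57 │2024-┃─────┘mo┃
  ┃Closed  │NYC   │49 │2024-┃        ┃
  ┃Active  │Sydney│39 │2024-┃        ┃
  ┃Pending │NYC   │63 │2024-┃        ┃
  ┃Pending │Paris │36 │2024-┃        ┃
  ┗━━━━━━━━━━━━━━━━━━━━━━━━━┛        ┃


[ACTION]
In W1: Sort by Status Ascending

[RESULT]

  ┏━━━━━━━━━━━━━━━━━━━━━━━━━┓         
  ┃ DataTable               ┃         
  ┠─────────────────────────┨━━━━━━━━┓
  ┃Status ▲│City  │Age│Date ┃        ┃
  ┃────────┼──────┼───┼─────┃────────┨
  ┃Active  │Sydney│47 │2024-┃nts log ┃
  ┃Active  │Berlin│28 │2024-┃ntains b┃
  ┃Active  │Sydney│39 │2024-┃inates l┃
  ┃Closed  │London│36 │2024-┃ncoming ┃
  ┃Closed  │Paris │57 │2024-┃rdinates┃
  ┃Closed  │NYC   │49 │2024-┃─────┐ o┃
  ┃Inactive│NYC   │62 │2024-┃     │  ┃
  ┃Inactive│Sydney│55 │2024-┃done.│d ┃
  ┃Inactive│London│35 │2024-┃     │  ┃
  ┃>nactive│Berlin│26 │2024-┃─────┘mo┃
  ┃Pending │NYC   │52 │2024-┃        ┃
  ┃Pending │Sydney│28 │2024-┃        ┃
  ┃Pending │NYC   │63 │2024-┃        ┃
  ┃Pending │Paris │36 │2024-┃        ┃
  ┗━━━━━━━━━━━━━━━━━━━━━━━━━┛        ┃


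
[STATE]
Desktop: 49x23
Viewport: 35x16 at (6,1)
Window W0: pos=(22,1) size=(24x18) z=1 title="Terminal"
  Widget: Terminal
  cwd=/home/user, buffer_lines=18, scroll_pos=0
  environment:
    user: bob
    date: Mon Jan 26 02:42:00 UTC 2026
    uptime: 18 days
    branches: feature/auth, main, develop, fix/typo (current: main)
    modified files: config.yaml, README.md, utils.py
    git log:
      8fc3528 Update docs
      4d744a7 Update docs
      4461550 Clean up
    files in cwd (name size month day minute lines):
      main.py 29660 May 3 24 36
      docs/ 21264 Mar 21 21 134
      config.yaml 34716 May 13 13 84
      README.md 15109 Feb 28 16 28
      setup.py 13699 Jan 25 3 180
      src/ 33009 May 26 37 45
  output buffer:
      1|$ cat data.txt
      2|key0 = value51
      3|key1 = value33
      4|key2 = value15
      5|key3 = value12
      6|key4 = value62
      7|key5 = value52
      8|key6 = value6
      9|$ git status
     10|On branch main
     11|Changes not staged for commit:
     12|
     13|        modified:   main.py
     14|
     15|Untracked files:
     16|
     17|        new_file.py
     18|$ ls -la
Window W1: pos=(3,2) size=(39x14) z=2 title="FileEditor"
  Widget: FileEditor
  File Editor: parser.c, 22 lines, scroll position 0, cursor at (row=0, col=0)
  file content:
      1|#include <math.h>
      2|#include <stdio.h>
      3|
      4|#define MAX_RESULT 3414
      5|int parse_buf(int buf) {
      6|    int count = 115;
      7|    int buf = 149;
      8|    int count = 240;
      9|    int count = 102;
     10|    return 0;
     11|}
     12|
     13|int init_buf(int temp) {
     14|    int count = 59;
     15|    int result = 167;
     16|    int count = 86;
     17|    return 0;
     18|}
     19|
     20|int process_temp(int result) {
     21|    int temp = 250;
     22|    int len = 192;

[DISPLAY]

                ┏━━━━━━━━━━━━━━━━━━
━━━━━━━━━━━━━━━━━━━━━━━━━━━━━━━━━━━
ileEditor                          
───────────────────────────────────
nclude <math.h>                   ▲
nclude <stdio.h>                  █
                                  ░
efine MAX_RESULT 3414             ░
t parse_buf(int buf) {            ░
  int count = 115;                ░
  int buf = 149;                  ░
  int count = 240;                ░
  int count = 102;                ░
  return 0;                       ▼
━━━━━━━━━━━━━━━━━━━━━━━━━━━━━━━━━━━
                ┃        modified: 


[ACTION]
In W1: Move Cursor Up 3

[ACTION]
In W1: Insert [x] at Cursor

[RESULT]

                ┏━━━━━━━━━━━━━━━━━━
━━━━━━━━━━━━━━━━━━━━━━━━━━━━━━━━━━━
ileEditor                          
───────────────────────────────────
include <math.h>                  ▲
nclude <stdio.h>                  █
                                  ░
efine MAX_RESULT 3414             ░
t parse_buf(int buf) {            ░
  int count = 115;                ░
  int buf = 149;                  ░
  int count = 240;                ░
  int count = 102;                ░
  return 0;                       ▼
━━━━━━━━━━━━━━━━━━━━━━━━━━━━━━━━━━━
                ┃        modified: 


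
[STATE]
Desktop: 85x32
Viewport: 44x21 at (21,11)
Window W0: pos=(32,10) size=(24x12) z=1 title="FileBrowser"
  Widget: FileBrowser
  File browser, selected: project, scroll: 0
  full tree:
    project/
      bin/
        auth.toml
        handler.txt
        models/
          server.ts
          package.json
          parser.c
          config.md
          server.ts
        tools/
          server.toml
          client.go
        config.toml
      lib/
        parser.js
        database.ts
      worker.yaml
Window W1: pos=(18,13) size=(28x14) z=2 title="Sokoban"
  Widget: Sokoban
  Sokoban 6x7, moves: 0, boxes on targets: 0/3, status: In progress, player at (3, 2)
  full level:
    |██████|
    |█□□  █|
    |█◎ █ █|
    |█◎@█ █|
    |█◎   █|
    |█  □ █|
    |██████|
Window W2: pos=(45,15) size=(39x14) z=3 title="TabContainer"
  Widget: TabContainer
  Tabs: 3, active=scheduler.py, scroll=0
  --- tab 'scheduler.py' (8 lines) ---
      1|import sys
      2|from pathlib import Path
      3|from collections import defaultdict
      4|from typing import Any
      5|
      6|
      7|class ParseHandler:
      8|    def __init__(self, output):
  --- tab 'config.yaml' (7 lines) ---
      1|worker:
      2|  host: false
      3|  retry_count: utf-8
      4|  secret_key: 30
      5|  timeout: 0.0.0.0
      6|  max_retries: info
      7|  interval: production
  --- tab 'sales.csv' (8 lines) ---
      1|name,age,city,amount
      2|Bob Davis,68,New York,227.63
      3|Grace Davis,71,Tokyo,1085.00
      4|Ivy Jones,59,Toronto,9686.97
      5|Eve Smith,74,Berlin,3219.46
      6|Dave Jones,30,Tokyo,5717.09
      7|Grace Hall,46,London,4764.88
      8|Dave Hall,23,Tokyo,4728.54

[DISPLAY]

           ┃ FileBrowser          ┃         
           ┠──────────────────────┨         
━━━━━━━━━━━━━━━━━━━━━━━━┓/        ┃         
okoban                  ┃         ┃         
────────────────────────┏━━━━━━━━━━━━━━━━━━━
████                    ┃ TabContainer      
□  █                    ┠───────────────────
 █ █                    ┃[scheduler.py]│ con
@█ █                    ┃───────────────────
   █                    ┃import sys         
 □ █                    ┃from pathlib import
████                    ┃from collections im
ves: 0  0/3             ┃from typing import 
                        ┃                   
                        ┃                   
━━━━━━━━━━━━━━━━━━━━━━━━┃class ParseHandler:
                        ┃    def __init__(se
                        ┗━━━━━━━━━━━━━━━━━━━
                                            
                                            
                                            


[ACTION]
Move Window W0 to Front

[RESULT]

           ┃ FileBrowser          ┃         
           ┠──────────────────────┨         
━━━━━━━━━━━┃> [-] project/        ┃         
okoban     ┃    [+] bin/          ┃         
───────────┃    [+] lib/          ┃━━━━━━━━━
████       ┃    worker.yaml       ┃ner      
□  █       ┃                      ┃─────────
 █ █       ┃                      ┃.py]│ con
@█ █       ┃                      ┃─────────
   █       ┃                      ┃         
 □ █       ┗━━━━━━━━━━━━━━━━━━━━━━┛ib import
████                    ┃from collections im
ves: 0  0/3             ┃from typing import 
                        ┃                   
                        ┃                   
━━━━━━━━━━━━━━━━━━━━━━━━┃class ParseHandler:
                        ┃    def __init__(se
                        ┗━━━━━━━━━━━━━━━━━━━
                                            
                                            
                                            


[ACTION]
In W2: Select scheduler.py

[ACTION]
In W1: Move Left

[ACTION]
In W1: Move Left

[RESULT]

           ┃ FileBrowser          ┃         
           ┠──────────────────────┨         
━━━━━━━━━━━┃> [-] project/        ┃         
okoban     ┃    [+] bin/          ┃         
───────────┃    [+] lib/          ┃━━━━━━━━━
████       ┃    worker.yaml       ┃ner      
□  █       ┃                      ┃─────────
 █ █       ┃                      ┃.py]│ con
 █ █       ┃                      ┃─────────
   █       ┃                      ┃         
 □ █       ┗━━━━━━━━━━━━━━━━━━━━━━┛ib import
████                    ┃from collections im
ves: 1  0/3             ┃from typing import 
                        ┃                   
                        ┃                   
━━━━━━━━━━━━━━━━━━━━━━━━┃class ParseHandler:
                        ┃    def __init__(se
                        ┗━━━━━━━━━━━━━━━━━━━
                                            
                                            
                                            


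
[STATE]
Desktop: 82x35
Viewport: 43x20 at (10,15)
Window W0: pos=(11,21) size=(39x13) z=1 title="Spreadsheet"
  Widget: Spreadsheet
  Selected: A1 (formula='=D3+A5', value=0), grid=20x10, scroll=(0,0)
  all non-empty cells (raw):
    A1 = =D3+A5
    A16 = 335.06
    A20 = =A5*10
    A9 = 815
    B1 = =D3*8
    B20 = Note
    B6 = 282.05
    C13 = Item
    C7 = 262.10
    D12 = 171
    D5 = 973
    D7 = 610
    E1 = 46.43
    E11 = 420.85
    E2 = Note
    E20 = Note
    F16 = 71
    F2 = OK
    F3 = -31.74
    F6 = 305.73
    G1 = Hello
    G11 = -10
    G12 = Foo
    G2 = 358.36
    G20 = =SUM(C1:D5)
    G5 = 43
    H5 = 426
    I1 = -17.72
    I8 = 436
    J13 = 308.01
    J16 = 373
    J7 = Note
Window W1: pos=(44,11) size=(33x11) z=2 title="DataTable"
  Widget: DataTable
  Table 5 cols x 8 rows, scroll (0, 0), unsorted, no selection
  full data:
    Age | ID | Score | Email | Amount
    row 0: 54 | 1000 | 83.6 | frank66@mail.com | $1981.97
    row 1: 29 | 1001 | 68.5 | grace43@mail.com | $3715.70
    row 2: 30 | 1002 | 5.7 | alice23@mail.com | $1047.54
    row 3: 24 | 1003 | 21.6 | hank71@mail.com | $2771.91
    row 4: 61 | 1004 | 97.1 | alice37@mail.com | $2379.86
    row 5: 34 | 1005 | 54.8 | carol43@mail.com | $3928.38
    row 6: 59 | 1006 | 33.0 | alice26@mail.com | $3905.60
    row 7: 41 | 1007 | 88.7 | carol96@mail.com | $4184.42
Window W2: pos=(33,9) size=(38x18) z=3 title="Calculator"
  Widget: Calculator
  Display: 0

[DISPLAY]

                       ┃├───┼───┼───┼───┤  
                       ┃│ 4 │ 5 │ 6 │ × │  
                       ┃├───┼───┼───┼───┤  
                       ┃│ 1 │ 2 │ 3 │ - │  
                       ┃├───┼───┼───┼───┤  
                       ┃│ 0 │ . │ = │ + │  
 ┏━━━━━━━━━━━━━━━━━━━━━┃├───┼───┼───┼───┤  
 ┃ Spreadsheet         ┃│ C │ MC│ MR│ M+│  
 ┠─────────────────────┃└───┴───┴───┴───┘  
 ┃A1: =D3+A5           ┃                   
 ┃       A       B     ┃                   
 ┃---------------------┗━━━━━━━━━━━━━━━━━━━
 ┃  1      [0]       0       0       0 ┃   
 ┃  2        0       0       0       0N┃   
 ┃  3        0       0       0       0 ┃   
 ┃  4        0       0       0       0 ┃   
 ┃  5        0       0       0     973 ┃   
 ┃  6        0  282.05       0       0 ┃   
 ┗━━━━━━━━━━━━━━━━━━━━━━━━━━━━━━━━━━━━━┛   
                                           


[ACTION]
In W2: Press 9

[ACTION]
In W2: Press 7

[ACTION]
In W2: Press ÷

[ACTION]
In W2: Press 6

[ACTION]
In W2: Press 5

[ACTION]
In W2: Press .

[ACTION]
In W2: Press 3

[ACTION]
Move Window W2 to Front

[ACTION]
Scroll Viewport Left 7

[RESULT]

                              ┃├───┼───┼───
                              ┃│ 4 │ 5 │ 6 
                              ┃├───┼───┼───
                              ┃│ 1 │ 2 │ 3 
                              ┃├───┼───┼───
                              ┃│ 0 │ . │ = 
        ┏━━━━━━━━━━━━━━━━━━━━━┃├───┼───┼───
        ┃ Spreadsheet         ┃│ C │ MC│ MR
        ┠─────────────────────┃└───┴───┴───
        ┃A1: =D3+A5           ┃            
        ┃       A       B     ┃            
        ┃---------------------┗━━━━━━━━━━━━
        ┃  1      [0]       0       0      
        ┃  2        0       0       0      
        ┃  3        0       0       0      
        ┃  4        0       0       0      
        ┃  5        0       0       0     9
        ┃  6        0  282.05       0      
        ┗━━━━━━━━━━━━━━━━━━━━━━━━━━━━━━━━━━
                                           


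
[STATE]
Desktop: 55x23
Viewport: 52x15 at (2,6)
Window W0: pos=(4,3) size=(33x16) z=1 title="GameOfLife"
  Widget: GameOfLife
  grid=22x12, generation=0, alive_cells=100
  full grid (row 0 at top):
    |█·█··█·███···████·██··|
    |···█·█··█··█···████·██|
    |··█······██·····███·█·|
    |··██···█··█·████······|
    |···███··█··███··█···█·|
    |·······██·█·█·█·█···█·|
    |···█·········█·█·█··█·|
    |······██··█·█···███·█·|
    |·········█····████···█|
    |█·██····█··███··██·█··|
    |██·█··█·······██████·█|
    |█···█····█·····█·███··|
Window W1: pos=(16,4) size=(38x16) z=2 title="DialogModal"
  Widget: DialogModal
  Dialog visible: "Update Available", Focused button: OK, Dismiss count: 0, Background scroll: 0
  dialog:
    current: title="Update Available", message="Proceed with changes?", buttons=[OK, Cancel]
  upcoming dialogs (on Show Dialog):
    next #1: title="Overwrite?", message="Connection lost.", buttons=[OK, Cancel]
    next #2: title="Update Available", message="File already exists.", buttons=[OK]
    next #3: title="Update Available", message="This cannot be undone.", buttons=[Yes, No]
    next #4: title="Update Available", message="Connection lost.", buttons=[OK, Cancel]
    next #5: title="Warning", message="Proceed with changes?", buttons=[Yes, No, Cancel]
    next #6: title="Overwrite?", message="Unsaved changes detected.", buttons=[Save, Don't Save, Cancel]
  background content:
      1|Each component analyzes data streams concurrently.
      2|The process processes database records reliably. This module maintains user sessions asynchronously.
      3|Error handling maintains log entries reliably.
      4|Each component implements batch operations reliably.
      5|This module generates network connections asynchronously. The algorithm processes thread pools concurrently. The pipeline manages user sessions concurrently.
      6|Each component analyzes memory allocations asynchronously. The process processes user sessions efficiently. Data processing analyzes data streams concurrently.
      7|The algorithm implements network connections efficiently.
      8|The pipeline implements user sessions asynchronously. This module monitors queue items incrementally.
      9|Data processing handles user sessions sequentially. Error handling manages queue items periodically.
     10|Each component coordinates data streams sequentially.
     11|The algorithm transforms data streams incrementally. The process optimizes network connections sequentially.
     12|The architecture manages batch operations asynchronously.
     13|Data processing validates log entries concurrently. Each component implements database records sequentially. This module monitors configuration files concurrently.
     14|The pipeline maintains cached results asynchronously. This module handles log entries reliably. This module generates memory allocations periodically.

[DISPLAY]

  ┃Gen: 0     ┠────────────────────────────────────┨
  ┃█·█··█·███·┃Each component analyzes data streams┃
  ┃···█·█··█··┃The process processes database recor┃
  ┃··█······██┃Error handling maintains log entries┃
  ┃··██···█··█┃Each ┌───────────────────────┐h oper┃
  ┃···███··█··┃This │    Update Available   │connec┃
  ┃·······██·█┃Each │ Proceed with changes? │ alloc┃
  ┃···█·······┃The a│     [OK]  Cancel      │rk con┃
  ┃······██··█┃The p└───────────────────────┘ession┃
  ┃·········█·┃Data processing handles user session┃
  ┃█·██····█··┃Each component coordinates data stre┃
  ┃██·█··█····┃The algorithm transforms data stream┃
  ┗━━━━━━━━━━━┃The architecture manages batch opera┃
              ┗━━━━━━━━━━━━━━━━━━━━━━━━━━━━━━━━━━━━┛
                                                    


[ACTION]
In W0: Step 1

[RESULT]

  ┃Gen: 1     ┠────────────────────────────────────┨
  ┃····█·████·┃Each component analyzes data streams┃
  ┃·████·██···┃The process processes database recor┃
  ┃··█·█···███┃Error handling maintains log entries┃
  ┃··█·····█·█┃Each ┌───────────────────────┐h oper┃
  ┃··███·█·█·█┃This │    Update Available   │connec┃
  ┃···█···███·┃Each │ Proceed with changes? │ alloc┃
  ┃······█·██·┃The a│     [OK]  Cancel      │rk con┃
  ┃···········┃The p└───────────────────────┘ession┃
  ┃·······████┃Data processing handles user session┃
  ┃█·██·······┃Each component coordinates data stre┃
  ┃█··██······┃The algorithm transforms data stream┃
  ┗━━━━━━━━━━━┃The architecture manages batch opera┃
              ┗━━━━━━━━━━━━━━━━━━━━━━━━━━━━━━━━━━━━┛
                                                    


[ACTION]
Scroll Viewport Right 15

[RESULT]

 ┃Gen: 1     ┠────────────────────────────────────┨ 
 ┃····█·████·┃Each component analyzes data streams┃ 
 ┃·████·██···┃The process processes database recor┃ 
 ┃··█·█···███┃Error handling maintains log entries┃ 
 ┃··█·····█·█┃Each ┌───────────────────────┐h oper┃ 
 ┃··███·█·█·█┃This │    Update Available   │connec┃ 
 ┃···█···███·┃Each │ Proceed with changes? │ alloc┃ 
 ┃······█·██·┃The a│     [OK]  Cancel      │rk con┃ 
 ┃···········┃The p└───────────────────────┘ession┃ 
 ┃·······████┃Data processing handles user session┃ 
 ┃█·██·······┃Each component coordinates data stre┃ 
 ┃█··██······┃The algorithm transforms data stream┃ 
 ┗━━━━━━━━━━━┃The architecture manages batch opera┃ 
             ┗━━━━━━━━━━━━━━━━━━━━━━━━━━━━━━━━━━━━┛ 
                                                    
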